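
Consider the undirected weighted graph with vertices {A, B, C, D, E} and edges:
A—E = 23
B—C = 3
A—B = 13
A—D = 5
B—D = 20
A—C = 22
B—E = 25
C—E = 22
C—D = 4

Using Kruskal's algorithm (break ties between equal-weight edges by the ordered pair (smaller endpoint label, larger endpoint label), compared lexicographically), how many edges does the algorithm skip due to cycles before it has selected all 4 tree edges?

Kruskal's algorithm — process edges by increasing weight (ties by edge label):
B—C (3): add. Components now {A} {B,C} {D} {E}
C—D (4): add. Components now {A} {B,C,D} {E}
A—D (5): add. Components now {A,B,C,D} {E}
A—B (13): skip — A and B already connected.
B—D (20): skip — B and D already connected.
A—C (22): skip — A and C already connected.
C—E (22): add. Components now {A,B,C,D,E}
Edges rejected before the tree was complete: 3.

3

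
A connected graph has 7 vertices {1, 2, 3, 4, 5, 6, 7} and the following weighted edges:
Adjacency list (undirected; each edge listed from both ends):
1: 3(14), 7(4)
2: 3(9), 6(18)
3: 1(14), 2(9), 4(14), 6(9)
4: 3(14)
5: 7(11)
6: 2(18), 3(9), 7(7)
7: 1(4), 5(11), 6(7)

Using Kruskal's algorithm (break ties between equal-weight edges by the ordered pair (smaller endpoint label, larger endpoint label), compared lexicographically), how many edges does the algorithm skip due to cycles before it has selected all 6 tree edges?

1

Kruskal: consider edges lightest-first.
1-7 (4): add. Components now {1,7} {2} {3} {4} {5} {6}
6-7 (7): add. Components now {1,6,7} {2} {3} {4} {5}
2-3 (9): add. Components now {1,6,7} {2,3} {4} {5}
3-6 (9): add. Components now {1,2,3,6,7} {4} {5}
5-7 (11): add. Components now {1,2,3,5,6,7} {4}
1-3 (14): skip — 1 and 3 already connected.
3-4 (14): add. Components now {1,2,3,4,5,6,7}
Edges rejected before the tree was complete: 1.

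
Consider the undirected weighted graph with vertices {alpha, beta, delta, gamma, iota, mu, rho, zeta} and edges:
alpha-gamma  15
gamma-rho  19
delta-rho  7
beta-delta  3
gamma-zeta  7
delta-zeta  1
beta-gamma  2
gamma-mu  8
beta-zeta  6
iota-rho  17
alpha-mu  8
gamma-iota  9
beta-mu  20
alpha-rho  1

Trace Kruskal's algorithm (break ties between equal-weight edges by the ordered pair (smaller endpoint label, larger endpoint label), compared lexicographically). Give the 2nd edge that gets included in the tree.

Sort edges by weight, then run Kruskal:
alpha-rho (1): add — endpoints in different components.
delta-zeta (1): add — endpoints in different components.
beta-gamma (2): add — endpoints in different components.
beta-delta (3): add — endpoints in different components.
beta-zeta (6): skip — zeta and beta already connected.
delta-rho (7): add — endpoints in different components.
gamma-zeta (7): skip — zeta and gamma already connected.
alpha-mu (8): add — endpoints in different components.
gamma-mu (8): skip — gamma and mu already connected.
gamma-iota (9): add — endpoints in different components.
The 2nd edge added is delta-zeta.

delta-zeta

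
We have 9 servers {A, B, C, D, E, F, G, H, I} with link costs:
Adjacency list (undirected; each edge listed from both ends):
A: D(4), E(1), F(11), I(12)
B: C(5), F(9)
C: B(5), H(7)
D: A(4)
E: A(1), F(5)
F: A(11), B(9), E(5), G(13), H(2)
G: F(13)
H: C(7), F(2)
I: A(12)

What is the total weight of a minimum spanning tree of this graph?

49

Sort edges by weight, then run Kruskal:
A–E (1): add — endpoints in different components.
F–H (2): add — endpoints in different components.
A–D (4): add — endpoints in different components.
B–C (5): add — endpoints in different components.
E–F (5): add — endpoints in different components.
C–H (7): add — endpoints in different components.
B–F (9): skip — B and F already connected.
A–F (11): skip — A and F already connected.
A–I (12): add — endpoints in different components.
F–G (13): add — endpoints in different components.
MST edges: A–E, F–H, A–D, B–C, E–F, C–H, A–I, F–G; total weight 1+2+4+5+5+7+12+13 = 49.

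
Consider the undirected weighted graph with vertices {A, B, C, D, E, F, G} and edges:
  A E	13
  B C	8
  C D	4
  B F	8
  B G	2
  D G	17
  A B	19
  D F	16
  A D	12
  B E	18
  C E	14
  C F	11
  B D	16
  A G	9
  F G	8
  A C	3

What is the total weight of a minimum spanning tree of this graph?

38

Sort edges by weight, then run Kruskal:
B G (2): add. Components now {A} {B,G} {C} {D} {E} {F}
A C (3): add. Components now {A,C} {B,G} {D} {E} {F}
C D (4): add. Components now {A,C,D} {B,G} {E} {F}
B C (8): add. Components now {A,B,C,D,G} {E} {F}
B F (8): add. Components now {A,B,C,D,F,G} {E}
F G (8): skip — F and G already connected.
A G (9): skip — A and G already connected.
C F (11): skip — C and F already connected.
A D (12): skip — A and D already connected.
A E (13): add. Components now {A,B,C,D,E,F,G}
MST edges: B G, A C, C D, B C, B F, A E; total weight 2+3+4+8+8+13 = 38.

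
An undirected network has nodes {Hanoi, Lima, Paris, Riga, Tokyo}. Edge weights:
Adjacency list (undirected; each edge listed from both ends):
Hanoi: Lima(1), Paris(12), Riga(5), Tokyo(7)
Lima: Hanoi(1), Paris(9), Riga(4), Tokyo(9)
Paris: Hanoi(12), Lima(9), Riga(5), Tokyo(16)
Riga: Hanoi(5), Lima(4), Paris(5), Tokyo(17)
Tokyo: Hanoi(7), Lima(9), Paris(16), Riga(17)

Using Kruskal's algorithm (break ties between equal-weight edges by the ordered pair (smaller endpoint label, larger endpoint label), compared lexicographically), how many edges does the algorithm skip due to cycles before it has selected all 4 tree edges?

1

Kruskal: consider edges lightest-first.
Hanoi—Lima (1): add — endpoints in different components.
Lima—Riga (4): add — endpoints in different components.
Hanoi—Riga (5): skip — Riga and Hanoi already connected.
Paris—Riga (5): add — endpoints in different components.
Hanoi—Tokyo (7): add — endpoints in different components.
Edges rejected before the tree was complete: 1.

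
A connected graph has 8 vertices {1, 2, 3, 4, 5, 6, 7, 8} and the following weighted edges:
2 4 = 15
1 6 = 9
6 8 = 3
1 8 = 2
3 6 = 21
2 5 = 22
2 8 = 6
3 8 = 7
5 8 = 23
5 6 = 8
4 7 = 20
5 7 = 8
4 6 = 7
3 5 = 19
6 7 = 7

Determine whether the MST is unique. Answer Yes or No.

No

Kruskal's algorithm — process edges by increasing weight (ties by edge label):
1 8 (2): add — endpoints in different components.
6 8 (3): add — endpoints in different components.
2 8 (6): add — endpoints in different components.
3 8 (7): add — endpoints in different components.
4 6 (7): add — endpoints in different components.
6 7 (7): add — endpoints in different components.
5 6 (8): add — endpoints in different components.
Non-tree edge 5 7 has weight 8, equal to the heaviest edge on its tree cycle — swapping gives another MST of the same weight. Not unique.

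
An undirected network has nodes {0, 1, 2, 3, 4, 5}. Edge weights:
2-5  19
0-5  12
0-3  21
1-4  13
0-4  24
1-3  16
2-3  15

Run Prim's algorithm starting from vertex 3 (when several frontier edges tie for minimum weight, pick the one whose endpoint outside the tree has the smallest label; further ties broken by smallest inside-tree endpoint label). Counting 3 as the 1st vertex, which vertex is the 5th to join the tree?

Prim's algorithm from 3:
Step 1: cheapest edge leaving the tree is 2-3 (15); add 2.
Step 2: cheapest edge leaving the tree is 1-3 (16); add 1.
Step 3: cheapest edge leaving the tree is 1-4 (13); add 4.
Step 4: cheapest edge leaving the tree is 2-5 (19); add 5.
Step 5: cheapest edge leaving the tree is 0-5 (12); add 0.
Vertex order: 3, 2, 1, 4, 5, 0. The 5th vertex is 5.

5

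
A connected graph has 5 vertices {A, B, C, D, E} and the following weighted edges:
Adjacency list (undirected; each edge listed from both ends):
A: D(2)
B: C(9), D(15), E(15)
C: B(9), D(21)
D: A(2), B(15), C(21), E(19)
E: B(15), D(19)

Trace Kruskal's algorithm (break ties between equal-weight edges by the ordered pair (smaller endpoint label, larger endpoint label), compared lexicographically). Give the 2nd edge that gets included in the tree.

Sort edges by weight, then run Kruskal:
A—D (2): add. Components now {A,D} {B} {C} {E}
B—C (9): add. Components now {A,D} {B,C} {E}
B—D (15): add. Components now {A,B,C,D} {E}
B—E (15): add. Components now {A,B,C,D,E}
The 2nd edge added is B—C.

B-C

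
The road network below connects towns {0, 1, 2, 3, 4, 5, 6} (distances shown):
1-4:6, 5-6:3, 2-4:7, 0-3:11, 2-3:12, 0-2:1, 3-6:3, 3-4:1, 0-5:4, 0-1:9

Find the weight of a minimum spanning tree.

18

Prim's algorithm from 5:
Step 1: cheapest edge leaving the tree is 5-6 (3); add 6.
Step 2: cheapest edge leaving the tree is 3-6 (3); add 3.
Step 3: cheapest edge leaving the tree is 3-4 (1); add 4.
Step 4: cheapest edge leaving the tree is 0-5 (4); add 0.
Step 5: cheapest edge leaving the tree is 0-2 (1); add 2.
Step 6: cheapest edge leaving the tree is 1-4 (6); add 1.
MST edges: 5-6, 3-6, 3-4, 0-5, 0-2, 1-4; total weight 3+3+1+4+1+6 = 18.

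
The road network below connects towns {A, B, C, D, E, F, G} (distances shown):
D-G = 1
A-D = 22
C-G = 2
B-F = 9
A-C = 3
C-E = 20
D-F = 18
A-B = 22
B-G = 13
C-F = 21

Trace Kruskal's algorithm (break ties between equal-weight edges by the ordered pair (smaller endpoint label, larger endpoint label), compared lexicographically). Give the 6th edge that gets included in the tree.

Kruskal's algorithm — process edges by increasing weight (ties by edge label):
D-G (1): add — endpoints in different components.
C-G (2): add — endpoints in different components.
A-C (3): add — endpoints in different components.
B-F (9): add — endpoints in different components.
B-G (13): add — endpoints in different components.
D-F (18): skip — D and F already connected.
C-E (20): add — endpoints in different components.
The 6th edge added is C-E.

C-E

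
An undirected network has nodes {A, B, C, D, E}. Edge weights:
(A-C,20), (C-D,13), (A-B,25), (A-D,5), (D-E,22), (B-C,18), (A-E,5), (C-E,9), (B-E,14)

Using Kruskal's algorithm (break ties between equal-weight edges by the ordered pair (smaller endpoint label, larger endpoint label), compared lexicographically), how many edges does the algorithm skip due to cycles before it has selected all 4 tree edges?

1

Kruskal's algorithm — process edges by increasing weight (ties by edge label):
A-D (5): add — endpoints in different components.
A-E (5): add — endpoints in different components.
C-E (9): add — endpoints in different components.
C-D (13): skip — C and D already connected.
B-E (14): add — endpoints in different components.
Edges rejected before the tree was complete: 1.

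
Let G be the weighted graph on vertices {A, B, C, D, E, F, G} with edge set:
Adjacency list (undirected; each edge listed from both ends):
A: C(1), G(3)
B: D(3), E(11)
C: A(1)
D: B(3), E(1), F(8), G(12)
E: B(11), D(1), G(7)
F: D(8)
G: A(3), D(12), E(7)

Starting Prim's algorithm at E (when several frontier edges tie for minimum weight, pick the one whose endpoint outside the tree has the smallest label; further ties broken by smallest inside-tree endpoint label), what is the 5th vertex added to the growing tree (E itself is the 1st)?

A

Grow the tree from E using Prim:
Step 1: cheapest edge leaving the tree is D E (1); add D.
Step 2: cheapest edge leaving the tree is B D (3); add B.
Step 3: cheapest edge leaving the tree is E G (7); add G.
Step 4: cheapest edge leaving the tree is A G (3); add A.
Step 5: cheapest edge leaving the tree is A C (1); add C.
Step 6: cheapest edge leaving the tree is D F (8); add F.
Vertex order: E, D, B, G, A, C, F. The 5th vertex is A.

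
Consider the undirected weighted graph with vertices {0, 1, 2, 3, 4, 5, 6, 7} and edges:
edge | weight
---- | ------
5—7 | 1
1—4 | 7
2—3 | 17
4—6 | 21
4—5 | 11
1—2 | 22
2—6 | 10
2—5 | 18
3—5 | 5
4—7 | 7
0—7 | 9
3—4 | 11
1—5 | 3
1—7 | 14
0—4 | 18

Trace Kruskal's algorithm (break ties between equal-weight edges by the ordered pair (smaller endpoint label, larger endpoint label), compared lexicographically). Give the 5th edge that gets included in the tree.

Kruskal: consider edges lightest-first.
5—7 (1): add — endpoints in different components.
1—5 (3): add — endpoints in different components.
3—5 (5): add — endpoints in different components.
1—4 (7): add — endpoints in different components.
4—7 (7): skip — 4 and 7 already connected.
0—7 (9): add — endpoints in different components.
2—6 (10): add — endpoints in different components.
3—4 (11): skip — 3 and 4 already connected.
4—5 (11): skip — 4 and 5 already connected.
1—7 (14): skip — 1 and 7 already connected.
2—3 (17): add — endpoints in different components.
The 5th edge added is 0—7.

0-7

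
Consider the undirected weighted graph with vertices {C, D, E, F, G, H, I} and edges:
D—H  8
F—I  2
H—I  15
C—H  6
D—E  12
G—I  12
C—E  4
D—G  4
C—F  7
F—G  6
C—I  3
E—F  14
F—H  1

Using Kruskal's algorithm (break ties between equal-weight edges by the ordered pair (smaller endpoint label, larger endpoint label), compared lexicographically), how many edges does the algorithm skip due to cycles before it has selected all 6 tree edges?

1

Sort edges by weight, then run Kruskal:
F—H (1): add. Components now {C} {D} {E} {F,H} {G} {I}
F—I (2): add. Components now {C} {D} {E} {F,H,I} {G}
C—I (3): add. Components now {C,F,H,I} {D} {E} {G}
C—E (4): add. Components now {C,E,F,H,I} {D} {G}
D—G (4): add. Components now {C,E,F,H,I} {D,G}
C—H (6): skip — C and H already connected.
F—G (6): add. Components now {C,D,E,F,G,H,I}
Edges rejected before the tree was complete: 1.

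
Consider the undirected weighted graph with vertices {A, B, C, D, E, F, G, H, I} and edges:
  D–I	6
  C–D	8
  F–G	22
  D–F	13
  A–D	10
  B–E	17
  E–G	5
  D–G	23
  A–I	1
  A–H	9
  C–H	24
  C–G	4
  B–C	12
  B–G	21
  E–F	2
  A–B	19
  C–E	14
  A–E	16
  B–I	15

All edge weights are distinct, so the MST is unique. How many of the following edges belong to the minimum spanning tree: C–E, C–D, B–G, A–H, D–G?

2

Kruskal: consider edges lightest-first.
A–I (1): add — endpoints in different components.
E–F (2): add — endpoints in different components.
C–G (4): add — endpoints in different components.
E–G (5): add — endpoints in different components.
D–I (6): add — endpoints in different components.
C–D (8): add — endpoints in different components.
A–H (9): add — endpoints in different components.
A–D (10): skip — A and D already connected.
B–C (12): add — endpoints in different components.
MST edge set: {A–I, E–F, C–G, E–G, D–I, C–D, A–H, B–C}.
Of the listed edges, {C–D, A–H} are in the MST → 2.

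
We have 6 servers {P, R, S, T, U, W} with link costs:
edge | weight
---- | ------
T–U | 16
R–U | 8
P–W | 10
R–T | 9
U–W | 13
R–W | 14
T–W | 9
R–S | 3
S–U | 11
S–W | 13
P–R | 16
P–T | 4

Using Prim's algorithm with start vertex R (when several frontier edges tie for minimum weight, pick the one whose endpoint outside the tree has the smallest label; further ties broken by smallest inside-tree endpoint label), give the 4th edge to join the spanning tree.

P-T

Prim's algorithm from R:
Step 1: frontier [R–S 3, R–U 8, R–T 9, R–W 14, P–R 16] → take R–S (3); add S.
Step 2: frontier [R–U 8, R–T 9, R–W 14, P–R 16, S–U 11, S–W 13] → take R–U (8); add U.
Step 3: frontier [R–T 9, R–W 14, P–R 16, S–W 13, U–W 13, T–U 16] → take R–T (9); add T.
Step 4: frontier [R–W 14, P–R 16, S–W 13, P–T 4, T–W 9, U–W 13] → take P–T (4); add P.
Step 5: frontier [P–W 10, R–W 14, S–W 13, T–W 9, U–W 13] → take T–W (9); add W.
The 4th edge added is P–T.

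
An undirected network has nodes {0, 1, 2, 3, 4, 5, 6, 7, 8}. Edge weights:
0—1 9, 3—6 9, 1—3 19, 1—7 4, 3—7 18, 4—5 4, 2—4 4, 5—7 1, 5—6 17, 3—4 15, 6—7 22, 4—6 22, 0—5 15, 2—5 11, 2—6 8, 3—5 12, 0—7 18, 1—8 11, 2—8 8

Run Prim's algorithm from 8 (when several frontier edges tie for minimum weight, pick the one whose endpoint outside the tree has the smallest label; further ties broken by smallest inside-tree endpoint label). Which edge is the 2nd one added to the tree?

2-4

Prim's algorithm from 8:
Step 1: cheapest edge leaving the tree is 2—8 (8); add 2.
Step 2: cheapest edge leaving the tree is 2—4 (4); add 4.
Step 3: cheapest edge leaving the tree is 4—5 (4); add 5.
Step 4: cheapest edge leaving the tree is 5—7 (1); add 7.
Step 5: cheapest edge leaving the tree is 1—7 (4); add 1.
Step 6: cheapest edge leaving the tree is 2—6 (8); add 6.
Step 7: cheapest edge leaving the tree is 0—1 (9); add 0.
Step 8: cheapest edge leaving the tree is 3—6 (9); add 3.
The 2nd edge added is 2—4.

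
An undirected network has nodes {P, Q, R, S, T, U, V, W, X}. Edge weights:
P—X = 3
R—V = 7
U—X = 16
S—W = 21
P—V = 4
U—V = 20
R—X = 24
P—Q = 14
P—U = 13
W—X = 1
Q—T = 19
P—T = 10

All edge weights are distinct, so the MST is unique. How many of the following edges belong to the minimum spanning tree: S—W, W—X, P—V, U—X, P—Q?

Kruskal's algorithm — process edges by increasing weight (ties by edge label):
W—X (1): add — endpoints in different components.
P—X (3): add — endpoints in different components.
P—V (4): add — endpoints in different components.
R—V (7): add — endpoints in different components.
P—T (10): add — endpoints in different components.
P—U (13): add — endpoints in different components.
P—Q (14): add — endpoints in different components.
U—X (16): skip — U and X already connected.
Q—T (19): skip — T and Q already connected.
U—V (20): skip — U and V already connected.
S—W (21): add — endpoints in different components.
MST edge set: {W—X, P—X, P—V, R—V, P—T, P—U, P—Q, S—W}.
Of the listed edges, {S—W, W—X, P—V, P—Q} are in the MST → 4.

4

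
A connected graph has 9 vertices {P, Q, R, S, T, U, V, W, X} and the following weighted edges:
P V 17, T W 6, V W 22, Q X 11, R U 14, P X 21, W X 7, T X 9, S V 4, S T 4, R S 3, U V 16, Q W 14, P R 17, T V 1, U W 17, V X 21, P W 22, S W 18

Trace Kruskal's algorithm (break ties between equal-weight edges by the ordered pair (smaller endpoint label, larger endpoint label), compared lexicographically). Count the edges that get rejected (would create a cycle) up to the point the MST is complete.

4

Kruskal's algorithm — process edges by increasing weight (ties by edge label):
T V (1): add — endpoints in different components.
R S (3): add — endpoints in different components.
S T (4): add — endpoints in different components.
S V (4): skip — S and V already connected.
T W (6): add — endpoints in different components.
W X (7): add — endpoints in different components.
T X (9): skip — X and T already connected.
Q X (11): add — endpoints in different components.
Q W (14): skip — Q and W already connected.
R U (14): add — endpoints in different components.
U V (16): skip — V and U already connected.
P R (17): add — endpoints in different components.
Edges rejected before the tree was complete: 4.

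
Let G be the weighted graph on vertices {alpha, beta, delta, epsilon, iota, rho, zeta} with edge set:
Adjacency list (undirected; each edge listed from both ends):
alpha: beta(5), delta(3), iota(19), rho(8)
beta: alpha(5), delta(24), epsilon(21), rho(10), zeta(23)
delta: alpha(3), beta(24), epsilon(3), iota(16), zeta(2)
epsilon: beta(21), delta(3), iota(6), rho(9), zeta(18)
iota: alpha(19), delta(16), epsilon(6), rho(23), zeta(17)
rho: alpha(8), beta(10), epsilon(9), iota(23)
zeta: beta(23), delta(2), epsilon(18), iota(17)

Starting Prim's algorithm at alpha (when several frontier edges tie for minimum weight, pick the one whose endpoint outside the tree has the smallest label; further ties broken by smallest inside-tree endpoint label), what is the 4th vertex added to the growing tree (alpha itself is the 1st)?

epsilon

Grow the tree from alpha using Prim:
Step 1: cheapest edge leaving the tree is alpha-delta (3); add delta.
Step 2: cheapest edge leaving the tree is delta-zeta (2); add zeta.
Step 3: cheapest edge leaving the tree is delta-epsilon (3); add epsilon.
Step 4: cheapest edge leaving the tree is alpha-beta (5); add beta.
Step 5: cheapest edge leaving the tree is epsilon-iota (6); add iota.
Step 6: cheapest edge leaving the tree is alpha-rho (8); add rho.
Vertex order: alpha, delta, zeta, epsilon, beta, iota, rho. The 4th vertex is epsilon.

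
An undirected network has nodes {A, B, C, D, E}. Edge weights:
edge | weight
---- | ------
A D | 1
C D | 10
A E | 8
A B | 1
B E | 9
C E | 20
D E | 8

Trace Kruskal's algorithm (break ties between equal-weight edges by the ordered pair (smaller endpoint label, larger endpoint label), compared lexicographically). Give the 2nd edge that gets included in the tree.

Kruskal: consider edges lightest-first.
A B (1): add — endpoints in different components.
A D (1): add — endpoints in different components.
A E (8): add — endpoints in different components.
D E (8): skip — D and E already connected.
B E (9): skip — B and E already connected.
C D (10): add — endpoints in different components.
The 2nd edge added is A D.

A-D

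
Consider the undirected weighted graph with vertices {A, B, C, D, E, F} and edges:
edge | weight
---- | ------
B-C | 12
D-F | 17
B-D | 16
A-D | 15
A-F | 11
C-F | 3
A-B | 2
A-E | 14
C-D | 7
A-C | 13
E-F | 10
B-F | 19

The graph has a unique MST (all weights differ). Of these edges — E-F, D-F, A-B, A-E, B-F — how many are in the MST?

Kruskal: consider edges lightest-first.
A-B (2): add. Components now {A,B} {C} {D} {E} {F}
C-F (3): add. Components now {A,B} {C,F} {D} {E}
C-D (7): add. Components now {A,B} {C,D,F} {E}
E-F (10): add. Components now {A,B} {C,D,E,F}
A-F (11): add. Components now {A,B,C,D,E,F}
MST edge set: {A-B, C-F, C-D, E-F, A-F}.
Of the listed edges, {E-F, A-B} are in the MST → 2.

2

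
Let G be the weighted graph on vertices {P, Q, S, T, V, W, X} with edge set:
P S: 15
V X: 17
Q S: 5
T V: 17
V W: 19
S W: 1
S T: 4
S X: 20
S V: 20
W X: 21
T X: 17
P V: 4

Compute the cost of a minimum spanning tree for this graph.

Prim, starting at X.
Step 1: cheapest edge leaving the tree is T X (17); add T.
Step 2: cheapest edge leaving the tree is S T (4); add S.
Step 3: cheapest edge leaving the tree is S W (1); add W.
Step 4: cheapest edge leaving the tree is Q S (5); add Q.
Step 5: cheapest edge leaving the tree is P S (15); add P.
Step 6: cheapest edge leaving the tree is P V (4); add V.
MST edges: T X, S T, S W, Q S, P S, P V; total weight 17+4+1+5+15+4 = 46.

46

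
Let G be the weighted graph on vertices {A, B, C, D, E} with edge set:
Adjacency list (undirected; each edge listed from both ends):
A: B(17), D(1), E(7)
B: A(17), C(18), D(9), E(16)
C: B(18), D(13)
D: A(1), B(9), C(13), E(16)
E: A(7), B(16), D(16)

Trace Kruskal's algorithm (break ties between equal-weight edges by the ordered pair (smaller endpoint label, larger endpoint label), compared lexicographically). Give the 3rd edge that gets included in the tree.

B-D

Kruskal's algorithm — process edges by increasing weight (ties by edge label):
A–D (1): add. Components now {A,D} {B} {C} {E}
A–E (7): add. Components now {A,D,E} {B} {C}
B–D (9): add. Components now {A,B,D,E} {C}
C–D (13): add. Components now {A,B,C,D,E}
The 3rd edge added is B–D.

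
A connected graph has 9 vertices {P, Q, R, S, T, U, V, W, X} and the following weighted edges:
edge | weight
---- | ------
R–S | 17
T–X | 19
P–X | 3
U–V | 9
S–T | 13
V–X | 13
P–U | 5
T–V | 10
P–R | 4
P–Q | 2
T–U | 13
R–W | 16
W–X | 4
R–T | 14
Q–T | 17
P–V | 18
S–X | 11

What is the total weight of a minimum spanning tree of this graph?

Prim, starting at V.
Step 1: cheapest edge leaving the tree is U–V (9); add U.
Step 2: cheapest edge leaving the tree is P–U (5); add P.
Step 3: cheapest edge leaving the tree is P–Q (2); add Q.
Step 4: cheapest edge leaving the tree is P–X (3); add X.
Step 5: cheapest edge leaving the tree is P–R (4); add R.
Step 6: cheapest edge leaving the tree is W–X (4); add W.
Step 7: cheapest edge leaving the tree is T–V (10); add T.
Step 8: cheapest edge leaving the tree is S–X (11); add S.
MST edges: U–V, P–U, P–Q, P–X, P–R, W–X, T–V, S–X; total weight 9+5+2+3+4+4+10+11 = 48.

48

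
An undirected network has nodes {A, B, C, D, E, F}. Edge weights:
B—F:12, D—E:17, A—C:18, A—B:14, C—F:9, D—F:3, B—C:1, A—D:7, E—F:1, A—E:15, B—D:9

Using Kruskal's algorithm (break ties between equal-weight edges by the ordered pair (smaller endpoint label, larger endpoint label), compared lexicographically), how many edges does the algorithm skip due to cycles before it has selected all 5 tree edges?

0

Sort edges by weight, then run Kruskal:
B—C (1): add — endpoints in different components.
E—F (1): add — endpoints in different components.
D—F (3): add — endpoints in different components.
A—D (7): add — endpoints in different components.
B—D (9): add — endpoints in different components.
Edges rejected before the tree was complete: 0.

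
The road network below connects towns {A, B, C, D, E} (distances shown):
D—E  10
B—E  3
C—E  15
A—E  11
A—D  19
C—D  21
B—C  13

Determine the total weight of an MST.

37

Prim, starting at C.
Step 1: cheapest edge leaving the tree is B—C (13); add B.
Step 2: cheapest edge leaving the tree is B—E (3); add E.
Step 3: cheapest edge leaving the tree is D—E (10); add D.
Step 4: cheapest edge leaving the tree is A—E (11); add A.
MST edges: B—C, B—E, D—E, A—E; total weight 13+3+10+11 = 37.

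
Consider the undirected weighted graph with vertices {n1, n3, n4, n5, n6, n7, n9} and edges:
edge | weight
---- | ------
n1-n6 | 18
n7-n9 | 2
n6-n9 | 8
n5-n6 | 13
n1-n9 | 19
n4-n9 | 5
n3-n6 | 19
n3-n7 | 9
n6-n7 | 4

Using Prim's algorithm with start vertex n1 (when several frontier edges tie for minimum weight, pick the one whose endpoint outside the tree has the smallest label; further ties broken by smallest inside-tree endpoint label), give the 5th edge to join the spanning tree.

Grow the tree from n1 using Prim:
Step 1: frontier [n1-n6 18, n1-n9 19] → take n1-n6 (18); add n6.
Step 2: frontier [n1-n9 19, n6-n7 4, n6-n9 8, n5-n6 13, n3-n6 19] → take n6-n7 (4); add n7.
Step 3: frontier [n1-n9 19, n6-n9 8, n5-n6 13, n3-n6 19, n7-n9 2, n3-n7 9] → take n7-n9 (2); add n9.
Step 4: frontier [n5-n6 13, n3-n6 19, n3-n7 9, n4-n9 5] → take n4-n9 (5); add n4.
Step 5: frontier [n5-n6 13, n3-n6 19, n3-n7 9] → take n3-n7 (9); add n3.
Step 6: frontier [n5-n6 13] → take n5-n6 (13); add n5.
The 5th edge added is n3-n7.

n3-n7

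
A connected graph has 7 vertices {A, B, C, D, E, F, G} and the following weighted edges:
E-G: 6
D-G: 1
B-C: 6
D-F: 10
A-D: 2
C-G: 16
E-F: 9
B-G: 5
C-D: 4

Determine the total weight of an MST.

27

Prim, starting at C.
Step 1: cheapest edge leaving the tree is C-D (4); add D.
Step 2: cheapest edge leaving the tree is D-G (1); add G.
Step 3: cheapest edge leaving the tree is A-D (2); add A.
Step 4: cheapest edge leaving the tree is B-G (5); add B.
Step 5: cheapest edge leaving the tree is E-G (6); add E.
Step 6: cheapest edge leaving the tree is E-F (9); add F.
MST edges: C-D, D-G, A-D, B-G, E-G, E-F; total weight 4+1+2+5+6+9 = 27.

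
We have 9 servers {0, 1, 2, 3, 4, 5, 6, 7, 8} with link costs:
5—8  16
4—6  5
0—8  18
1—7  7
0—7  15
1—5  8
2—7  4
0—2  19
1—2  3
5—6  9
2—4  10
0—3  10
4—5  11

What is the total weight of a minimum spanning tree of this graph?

70

Prim's algorithm from 5:
Step 1: cheapest edge leaving the tree is 1—5 (8); add 1.
Step 2: cheapest edge leaving the tree is 1—2 (3); add 2.
Step 3: cheapest edge leaving the tree is 2—7 (4); add 7.
Step 4: cheapest edge leaving the tree is 5—6 (9); add 6.
Step 5: cheapest edge leaving the tree is 4—6 (5); add 4.
Step 6: cheapest edge leaving the tree is 0—7 (15); add 0.
Step 7: cheapest edge leaving the tree is 0—3 (10); add 3.
Step 8: cheapest edge leaving the tree is 5—8 (16); add 8.
MST edges: 1—5, 1—2, 2—7, 5—6, 4—6, 0—7, 0—3, 5—8; total weight 8+3+4+9+5+15+10+16 = 70.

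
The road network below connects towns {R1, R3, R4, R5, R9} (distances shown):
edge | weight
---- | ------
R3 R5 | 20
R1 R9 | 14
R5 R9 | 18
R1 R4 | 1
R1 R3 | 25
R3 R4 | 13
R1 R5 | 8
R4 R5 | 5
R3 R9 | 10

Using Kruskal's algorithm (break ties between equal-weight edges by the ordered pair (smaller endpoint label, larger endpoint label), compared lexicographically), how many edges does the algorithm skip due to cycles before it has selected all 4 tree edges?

1

Kruskal's algorithm — process edges by increasing weight (ties by edge label):
R1 R4 (1): add — endpoints in different components.
R4 R5 (5): add — endpoints in different components.
R1 R5 (8): skip — R1 and R5 already connected.
R3 R9 (10): add — endpoints in different components.
R3 R4 (13): add — endpoints in different components.
Edges rejected before the tree was complete: 1.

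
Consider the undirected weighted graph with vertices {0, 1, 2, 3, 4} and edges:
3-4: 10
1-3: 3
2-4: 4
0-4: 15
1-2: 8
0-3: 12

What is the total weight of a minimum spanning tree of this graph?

27

Kruskal: consider edges lightest-first.
1-3 (3): add. Components now {0} {1,3} {2} {4}
2-4 (4): add. Components now {0} {1,3} {2,4}
1-2 (8): add. Components now {0} {1,2,3,4}
3-4 (10): skip — 3 and 4 already connected.
0-3 (12): add. Components now {0,1,2,3,4}
MST edges: 1-3, 2-4, 1-2, 0-3; total weight 3+4+8+12 = 27.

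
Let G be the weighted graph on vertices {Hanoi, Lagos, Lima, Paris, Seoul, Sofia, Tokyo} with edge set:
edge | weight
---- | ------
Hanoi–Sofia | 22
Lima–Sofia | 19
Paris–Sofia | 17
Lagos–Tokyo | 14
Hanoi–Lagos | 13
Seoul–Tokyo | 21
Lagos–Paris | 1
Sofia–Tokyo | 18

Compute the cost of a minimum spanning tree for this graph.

85

Kruskal's algorithm — process edges by increasing weight (ties by edge label):
Lagos–Paris (1): add — endpoints in different components.
Hanoi–Lagos (13): add — endpoints in different components.
Lagos–Tokyo (14): add — endpoints in different components.
Paris–Sofia (17): add — endpoints in different components.
Sofia–Tokyo (18): skip — Sofia and Tokyo already connected.
Lima–Sofia (19): add — endpoints in different components.
Seoul–Tokyo (21): add — endpoints in different components.
MST edges: Lagos–Paris, Hanoi–Lagos, Lagos–Tokyo, Paris–Sofia, Lima–Sofia, Seoul–Tokyo; total weight 1+13+14+17+19+21 = 85.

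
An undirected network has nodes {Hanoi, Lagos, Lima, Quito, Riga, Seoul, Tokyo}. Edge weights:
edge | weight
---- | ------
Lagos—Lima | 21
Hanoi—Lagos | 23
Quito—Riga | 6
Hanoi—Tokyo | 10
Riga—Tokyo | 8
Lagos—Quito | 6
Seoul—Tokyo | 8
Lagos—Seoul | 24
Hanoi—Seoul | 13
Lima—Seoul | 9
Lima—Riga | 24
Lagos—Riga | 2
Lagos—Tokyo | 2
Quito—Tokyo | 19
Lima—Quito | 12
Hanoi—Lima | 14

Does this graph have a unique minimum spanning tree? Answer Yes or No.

Kruskal: consider edges lightest-first.
Lagos—Riga (2): add — endpoints in different components.
Lagos—Tokyo (2): add — endpoints in different components.
Lagos—Quito (6): add — endpoints in different components.
Quito—Riga (6): skip — Riga and Quito already connected.
Riga—Tokyo (8): skip — Tokyo and Riga already connected.
Seoul—Tokyo (8): add — endpoints in different components.
Lima—Seoul (9): add — endpoints in different components.
Hanoi—Tokyo (10): add — endpoints in different components.
Non-tree edge Quito—Riga has weight 6, equal to the heaviest edge on its tree cycle — swapping gives another MST of the same weight. Not unique.

No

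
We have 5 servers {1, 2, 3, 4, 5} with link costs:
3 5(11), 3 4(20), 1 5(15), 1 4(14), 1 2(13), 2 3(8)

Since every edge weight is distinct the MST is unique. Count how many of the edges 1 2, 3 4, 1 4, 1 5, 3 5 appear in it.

3

Kruskal's algorithm — process edges by increasing weight (ties by edge label):
2 3 (8): add. Components now {1} {2,3} {4} {5}
3 5 (11): add. Components now {1} {2,3,5} {4}
1 2 (13): add. Components now {1,2,3,5} {4}
1 4 (14): add. Components now {1,2,3,4,5}
MST edge set: {2 3, 3 5, 1 2, 1 4}.
Of the listed edges, {1 2, 1 4, 3 5} are in the MST → 3.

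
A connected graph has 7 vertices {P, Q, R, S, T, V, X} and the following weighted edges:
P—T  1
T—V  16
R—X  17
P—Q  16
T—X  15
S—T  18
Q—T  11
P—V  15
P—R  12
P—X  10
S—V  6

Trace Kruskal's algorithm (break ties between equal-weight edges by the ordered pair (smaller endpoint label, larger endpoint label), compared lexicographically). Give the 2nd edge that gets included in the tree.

Kruskal: consider edges lightest-first.
P—T (1): add — endpoints in different components.
S—V (6): add — endpoints in different components.
P—X (10): add — endpoints in different components.
Q—T (11): add — endpoints in different components.
P—R (12): add — endpoints in different components.
P—V (15): add — endpoints in different components.
The 2nd edge added is S—V.

S-V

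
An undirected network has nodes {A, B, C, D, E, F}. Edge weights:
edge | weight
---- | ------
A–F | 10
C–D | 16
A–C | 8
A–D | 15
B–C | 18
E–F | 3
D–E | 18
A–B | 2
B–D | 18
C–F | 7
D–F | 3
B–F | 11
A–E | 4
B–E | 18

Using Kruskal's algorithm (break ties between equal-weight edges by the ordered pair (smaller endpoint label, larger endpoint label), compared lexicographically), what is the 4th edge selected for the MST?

A-E

Kruskal's algorithm — process edges by increasing weight (ties by edge label):
A–B (2): add — endpoints in different components.
D–F (3): add — endpoints in different components.
E–F (3): add — endpoints in different components.
A–E (4): add — endpoints in different components.
C–F (7): add — endpoints in different components.
The 4th edge added is A–E.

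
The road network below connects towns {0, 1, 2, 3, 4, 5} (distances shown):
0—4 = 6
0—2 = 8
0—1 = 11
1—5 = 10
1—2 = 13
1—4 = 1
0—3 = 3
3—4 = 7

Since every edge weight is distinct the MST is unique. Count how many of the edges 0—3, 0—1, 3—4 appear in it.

1

Kruskal's algorithm — process edges by increasing weight (ties by edge label):
1—4 (1): add — endpoints in different components.
0—3 (3): add — endpoints in different components.
0—4 (6): add — endpoints in different components.
3—4 (7): skip — 3 and 4 already connected.
0—2 (8): add — endpoints in different components.
1—5 (10): add — endpoints in different components.
MST edge set: {1—4, 0—3, 0—4, 0—2, 1—5}.
Of the listed edges, {0—3} are in the MST → 1.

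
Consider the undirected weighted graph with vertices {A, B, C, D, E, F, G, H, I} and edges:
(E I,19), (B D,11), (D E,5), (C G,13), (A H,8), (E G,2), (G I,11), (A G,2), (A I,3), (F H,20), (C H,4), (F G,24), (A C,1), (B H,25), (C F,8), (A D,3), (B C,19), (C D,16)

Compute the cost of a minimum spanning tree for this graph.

Kruskal's algorithm — process edges by increasing weight (ties by edge label):
A C (1): add — endpoints in different components.
A G (2): add — endpoints in different components.
E G (2): add — endpoints in different components.
A D (3): add — endpoints in different components.
A I (3): add — endpoints in different components.
C H (4): add — endpoints in different components.
D E (5): skip — D and E already connected.
A H (8): skip — A and H already connected.
C F (8): add — endpoints in different components.
B D (11): add — endpoints in different components.
MST edges: A C, A G, E G, A D, A I, C H, C F, B D; total weight 1+2+2+3+3+4+8+11 = 34.

34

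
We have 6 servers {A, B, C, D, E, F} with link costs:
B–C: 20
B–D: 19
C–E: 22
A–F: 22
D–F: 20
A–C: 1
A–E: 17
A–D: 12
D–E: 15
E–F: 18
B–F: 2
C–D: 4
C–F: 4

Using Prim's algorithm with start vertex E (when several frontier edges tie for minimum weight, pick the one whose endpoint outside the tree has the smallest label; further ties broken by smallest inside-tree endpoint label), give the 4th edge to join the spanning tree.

C-F

Prim's algorithm from E:
Step 1: cheapest edge leaving the tree is D–E (15); add D.
Step 2: cheapest edge leaving the tree is C–D (4); add C.
Step 3: cheapest edge leaving the tree is A–C (1); add A.
Step 4: cheapest edge leaving the tree is C–F (4); add F.
Step 5: cheapest edge leaving the tree is B–F (2); add B.
The 4th edge added is C–F.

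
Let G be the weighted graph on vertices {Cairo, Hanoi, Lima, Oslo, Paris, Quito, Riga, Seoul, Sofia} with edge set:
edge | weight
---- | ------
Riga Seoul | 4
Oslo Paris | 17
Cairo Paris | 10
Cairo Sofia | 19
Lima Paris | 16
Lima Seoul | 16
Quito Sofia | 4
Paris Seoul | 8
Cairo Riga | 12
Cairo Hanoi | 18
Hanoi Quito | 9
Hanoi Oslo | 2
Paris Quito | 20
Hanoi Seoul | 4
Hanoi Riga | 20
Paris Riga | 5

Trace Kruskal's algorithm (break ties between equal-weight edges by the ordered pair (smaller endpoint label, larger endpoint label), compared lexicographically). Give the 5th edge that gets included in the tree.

Kruskal's algorithm — process edges by increasing weight (ties by edge label):
Hanoi Oslo (2): add — endpoints in different components.
Hanoi Seoul (4): add — endpoints in different components.
Quito Sofia (4): add — endpoints in different components.
Riga Seoul (4): add — endpoints in different components.
Paris Riga (5): add — endpoints in different components.
Paris Seoul (8): skip — Seoul and Paris already connected.
Hanoi Quito (9): add — endpoints in different components.
Cairo Paris (10): add — endpoints in different components.
Cairo Riga (12): skip — Cairo and Riga already connected.
Lima Paris (16): add — endpoints in different components.
The 5th edge added is Paris Riga.

Paris-Riga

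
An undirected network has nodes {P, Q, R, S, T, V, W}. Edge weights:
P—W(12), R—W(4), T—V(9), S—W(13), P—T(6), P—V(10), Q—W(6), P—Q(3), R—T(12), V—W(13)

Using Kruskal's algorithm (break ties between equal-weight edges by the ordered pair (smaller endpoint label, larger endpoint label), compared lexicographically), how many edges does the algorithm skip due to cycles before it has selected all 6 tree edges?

Kruskal: consider edges lightest-first.
P—Q (3): add — endpoints in different components.
R—W (4): add — endpoints in different components.
P—T (6): add — endpoints in different components.
Q—W (6): add — endpoints in different components.
T—V (9): add — endpoints in different components.
P—V (10): skip — P and V already connected.
P—W (12): skip — P and W already connected.
R—T (12): skip — T and R already connected.
S—W (13): add — endpoints in different components.
Edges rejected before the tree was complete: 3.

3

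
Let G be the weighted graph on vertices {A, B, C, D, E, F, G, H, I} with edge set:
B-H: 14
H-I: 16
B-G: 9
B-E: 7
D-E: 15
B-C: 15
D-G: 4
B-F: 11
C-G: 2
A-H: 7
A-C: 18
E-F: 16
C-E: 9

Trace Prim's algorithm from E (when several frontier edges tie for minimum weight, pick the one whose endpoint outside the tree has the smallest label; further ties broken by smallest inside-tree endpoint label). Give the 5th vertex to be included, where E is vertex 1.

Prim, starting at E.
Step 1: frontier [B-E 7, C-E 9, D-E 15, E-F 16] → take B-E (7); add B.
Step 2: frontier [B-G 9, B-F 11, B-H 14, B-C 15, C-E 9, D-E 15, E-F 16] → take C-E (9); add C.
Step 3: frontier [B-G 9, B-F 11, B-H 14, C-G 2, A-C 18, D-E 15, E-F 16] → take C-G (2); add G.
Step 4: frontier [B-F 11, B-H 14, A-C 18, D-E 15, E-F 16, D-G 4] → take D-G (4); add D.
Step 5: frontier [B-F 11, B-H 14, A-C 18, E-F 16] → take B-F (11); add F.
Step 6: frontier [B-H 14, A-C 18] → take B-H (14); add H.
Step 7: frontier [A-C 18, A-H 7, H-I 16] → take A-H (7); add A.
Step 8: frontier [H-I 16] → take H-I (16); add I.
Vertex order: E, B, C, G, D, F, H, A, I. The 5th vertex is D.

D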